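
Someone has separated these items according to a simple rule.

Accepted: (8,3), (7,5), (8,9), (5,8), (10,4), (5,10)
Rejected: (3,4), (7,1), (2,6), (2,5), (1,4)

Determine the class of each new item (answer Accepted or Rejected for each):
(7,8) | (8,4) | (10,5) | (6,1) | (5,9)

The rule appears to be: sum ≥ 11.
(7,8): 7+8 = 15 — meets the rule, so Accepted. (8,4): 8+4 = 12 — meets the rule, so Accepted. (10,5): 10+5 = 15 — meets the rule, so Accepted. (6,1): 6+1 = 7 — doesn't match, so Rejected. (5,9): 5+9 = 14 — meets the rule, so Accepted.

Accepted, Accepted, Accepted, Rejected, Accepted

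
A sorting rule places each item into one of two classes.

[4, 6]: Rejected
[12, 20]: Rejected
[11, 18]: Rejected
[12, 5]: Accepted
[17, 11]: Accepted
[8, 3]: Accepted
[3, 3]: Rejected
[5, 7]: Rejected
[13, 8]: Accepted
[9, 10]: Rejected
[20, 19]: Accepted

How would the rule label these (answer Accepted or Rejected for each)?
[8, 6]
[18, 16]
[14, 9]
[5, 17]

Accepted, Accepted, Accepted, Rejected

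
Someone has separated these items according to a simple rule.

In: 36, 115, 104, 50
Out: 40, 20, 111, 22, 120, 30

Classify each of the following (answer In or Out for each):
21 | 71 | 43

The distinguishing property — digit sum ≥ 5 — holds for all the 'In' cases and none of the 'Out' cases.
21: digit sum 2+1 = 3, does not fit → Out.
71: digit sum 7+1 = 8, passes → In.
43: digit sum 4+3 = 7, passes → In.

Out, In, In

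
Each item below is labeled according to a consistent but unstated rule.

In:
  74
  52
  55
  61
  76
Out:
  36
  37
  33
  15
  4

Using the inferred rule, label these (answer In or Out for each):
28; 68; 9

One predicate separates the groups cleanly: at least 52.
28: Out (28 < 52).
68: In (68 ≥ 52).
9: Out (9 < 52).

Out, In, Out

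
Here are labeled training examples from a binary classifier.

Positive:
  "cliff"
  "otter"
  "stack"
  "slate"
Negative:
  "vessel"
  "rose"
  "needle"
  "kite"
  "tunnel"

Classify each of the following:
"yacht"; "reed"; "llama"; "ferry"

Every 'Positive' example satisfies: odd length. None of the 'Negative' examples do.
"yacht": length 5, satisfies this → Positive. "reed": length 4, does not fit → Negative. "llama": length 5, satisfies this → Positive. "ferry": length 5, satisfies this → Positive.

Positive, Negative, Positive, Positive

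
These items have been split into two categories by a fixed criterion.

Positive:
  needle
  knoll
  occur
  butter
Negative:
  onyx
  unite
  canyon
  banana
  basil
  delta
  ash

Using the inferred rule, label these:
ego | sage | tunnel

Negative, Negative, Positive

Rule: has a double letter. This holds for each 'Positive' example and fails for each 'Negative' one.
ego: no doubled letter, does not fit → Negative. sage: no doubled letter, does not fit → Negative. tunnel: 'nn' doubled, passes → Positive.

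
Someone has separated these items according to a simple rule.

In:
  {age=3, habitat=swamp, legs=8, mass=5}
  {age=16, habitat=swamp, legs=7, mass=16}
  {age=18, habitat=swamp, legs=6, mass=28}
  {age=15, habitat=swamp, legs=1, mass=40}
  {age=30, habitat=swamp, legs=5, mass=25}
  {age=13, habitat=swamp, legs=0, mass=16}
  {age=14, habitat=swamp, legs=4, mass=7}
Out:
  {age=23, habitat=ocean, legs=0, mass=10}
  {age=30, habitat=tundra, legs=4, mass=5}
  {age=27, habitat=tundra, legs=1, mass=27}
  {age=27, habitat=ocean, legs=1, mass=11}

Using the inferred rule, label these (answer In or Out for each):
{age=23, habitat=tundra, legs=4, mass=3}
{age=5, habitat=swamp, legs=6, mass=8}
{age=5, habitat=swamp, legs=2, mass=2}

Out, In, In

The distinguishing property — habitat is swamp — holds for all the 'In' cases and none of the 'Out' cases.
{age=23, habitat=tundra, legs=4, mass=3} → habitat is tundra → Out.
{age=5, habitat=swamp, legs=6, mass=8} → habitat is swamp → In.
{age=5, habitat=swamp, legs=2, mass=2} → habitat is swamp → In.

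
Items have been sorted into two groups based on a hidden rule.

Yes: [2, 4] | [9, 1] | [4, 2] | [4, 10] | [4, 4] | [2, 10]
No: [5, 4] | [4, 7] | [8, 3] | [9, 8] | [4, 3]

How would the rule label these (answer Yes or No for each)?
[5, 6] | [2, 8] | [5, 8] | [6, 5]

Comparing the two groups points to one rule — sum is even.

No, Yes, No, No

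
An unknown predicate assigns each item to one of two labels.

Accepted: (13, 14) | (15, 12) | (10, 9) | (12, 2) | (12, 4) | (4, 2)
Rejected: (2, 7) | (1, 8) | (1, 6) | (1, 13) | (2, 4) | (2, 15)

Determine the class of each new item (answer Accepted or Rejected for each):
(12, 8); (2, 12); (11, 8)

The common property of the 'Accepted' items is: first ≥ 4. No 'Rejected' item has it.
(12, 8) — first 12, hence Accepted.
(2, 12) — first 2, hence Rejected.
(11, 8) — first 11, hence Accepted.

Accepted, Rejected, Accepted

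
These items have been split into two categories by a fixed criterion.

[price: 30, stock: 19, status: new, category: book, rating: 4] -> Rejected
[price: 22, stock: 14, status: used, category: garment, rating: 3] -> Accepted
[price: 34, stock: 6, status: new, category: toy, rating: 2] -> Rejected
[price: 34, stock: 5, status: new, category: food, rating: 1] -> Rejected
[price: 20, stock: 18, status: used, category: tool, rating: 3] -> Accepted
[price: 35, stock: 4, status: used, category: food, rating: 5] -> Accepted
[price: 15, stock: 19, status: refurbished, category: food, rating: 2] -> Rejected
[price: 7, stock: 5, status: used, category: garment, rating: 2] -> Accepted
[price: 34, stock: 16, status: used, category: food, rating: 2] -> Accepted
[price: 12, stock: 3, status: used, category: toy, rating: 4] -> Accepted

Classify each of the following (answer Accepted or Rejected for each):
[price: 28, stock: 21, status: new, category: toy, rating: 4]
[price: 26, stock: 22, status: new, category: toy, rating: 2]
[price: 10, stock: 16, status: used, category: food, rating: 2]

Rejected, Rejected, Accepted

The rule appears to be: status is used.
[price: 28, stock: 21, status: new, category: toy, rating: 4]: status is new — fails this test, so Rejected.
[price: 26, stock: 22, status: new, category: toy, rating: 2]: status is new — fails this test, so Rejected.
[price: 10, stock: 16, status: used, category: food, rating: 2]: status is used — matches, so Accepted.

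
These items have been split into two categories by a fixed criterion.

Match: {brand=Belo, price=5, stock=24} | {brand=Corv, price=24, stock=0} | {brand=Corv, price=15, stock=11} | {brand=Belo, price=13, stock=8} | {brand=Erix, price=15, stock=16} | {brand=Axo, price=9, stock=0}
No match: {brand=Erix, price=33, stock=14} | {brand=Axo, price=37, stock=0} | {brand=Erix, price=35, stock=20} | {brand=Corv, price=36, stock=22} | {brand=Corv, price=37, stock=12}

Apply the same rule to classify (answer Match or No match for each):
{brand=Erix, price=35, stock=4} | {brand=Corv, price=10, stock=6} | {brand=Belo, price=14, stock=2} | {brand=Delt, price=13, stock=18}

No match, Match, Match, Match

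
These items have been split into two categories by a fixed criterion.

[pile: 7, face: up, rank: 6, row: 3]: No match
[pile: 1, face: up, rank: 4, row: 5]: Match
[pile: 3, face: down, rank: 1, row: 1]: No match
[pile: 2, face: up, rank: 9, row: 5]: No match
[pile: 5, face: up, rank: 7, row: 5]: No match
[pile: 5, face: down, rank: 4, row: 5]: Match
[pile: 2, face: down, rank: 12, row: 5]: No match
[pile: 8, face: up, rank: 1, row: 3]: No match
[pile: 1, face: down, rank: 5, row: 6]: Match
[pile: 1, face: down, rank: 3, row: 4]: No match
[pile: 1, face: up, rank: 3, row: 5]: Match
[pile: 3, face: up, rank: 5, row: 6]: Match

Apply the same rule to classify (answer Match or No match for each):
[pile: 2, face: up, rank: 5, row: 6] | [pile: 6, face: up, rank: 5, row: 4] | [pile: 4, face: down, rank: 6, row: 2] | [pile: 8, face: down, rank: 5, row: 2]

A rule that fits every label: rank ≤ 5 AND row ≥ 5 — true of each 'Match' example, false of each 'No match' one.
[pile: 2, face: up, rank: 5, row: 6]: Match (rank = 5, row = 6). [pile: 6, face: up, rank: 5, row: 4]: No match (rank = 5, row = 4). [pile: 4, face: down, rank: 6, row: 2]: No match (rank = 6, row = 2). [pile: 8, face: down, rank: 5, row: 2]: No match (rank = 5, row = 2).

Match, No match, No match, No match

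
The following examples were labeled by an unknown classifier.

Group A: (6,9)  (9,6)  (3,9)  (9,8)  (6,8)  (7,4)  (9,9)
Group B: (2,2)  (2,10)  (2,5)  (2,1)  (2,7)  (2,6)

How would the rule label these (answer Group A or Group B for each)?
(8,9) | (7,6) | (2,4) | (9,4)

Group A, Group A, Group B, Group A

The simplest hypothesis consistent with all the labels is: first ≥ 3.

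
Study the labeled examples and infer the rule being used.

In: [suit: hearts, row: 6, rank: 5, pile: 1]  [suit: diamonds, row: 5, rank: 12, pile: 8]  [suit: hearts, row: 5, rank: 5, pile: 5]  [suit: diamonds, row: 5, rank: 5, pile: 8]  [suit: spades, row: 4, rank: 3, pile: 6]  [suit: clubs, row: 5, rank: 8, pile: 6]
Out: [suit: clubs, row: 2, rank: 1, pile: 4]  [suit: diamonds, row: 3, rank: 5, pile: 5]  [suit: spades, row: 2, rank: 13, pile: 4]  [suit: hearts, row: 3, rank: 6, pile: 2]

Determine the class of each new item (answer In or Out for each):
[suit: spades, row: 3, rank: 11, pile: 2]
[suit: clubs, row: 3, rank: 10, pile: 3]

Out, Out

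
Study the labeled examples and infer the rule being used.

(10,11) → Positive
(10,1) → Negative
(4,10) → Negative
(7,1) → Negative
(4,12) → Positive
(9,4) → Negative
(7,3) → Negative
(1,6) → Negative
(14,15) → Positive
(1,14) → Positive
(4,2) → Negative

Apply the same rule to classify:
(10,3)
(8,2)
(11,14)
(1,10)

The pattern is that an item is 'Positive' exactly when: sum ≥ 15.

Negative, Negative, Positive, Negative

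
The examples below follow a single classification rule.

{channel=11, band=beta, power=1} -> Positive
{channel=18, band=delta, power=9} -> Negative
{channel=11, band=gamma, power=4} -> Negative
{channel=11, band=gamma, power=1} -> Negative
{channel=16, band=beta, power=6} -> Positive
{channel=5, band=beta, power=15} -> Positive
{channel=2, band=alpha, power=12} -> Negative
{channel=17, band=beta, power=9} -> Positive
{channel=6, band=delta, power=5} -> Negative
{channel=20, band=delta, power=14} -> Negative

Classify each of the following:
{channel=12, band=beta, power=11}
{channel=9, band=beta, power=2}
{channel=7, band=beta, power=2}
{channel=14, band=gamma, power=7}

One predicate separates the groups cleanly: band is beta.
{channel=12, band=beta, power=11} → band is beta → Positive. {channel=9, band=beta, power=2} → band is beta → Positive. {channel=7, band=beta, power=2} → band is beta → Positive. {channel=14, band=gamma, power=7} → band is gamma → Negative.

Positive, Positive, Positive, Negative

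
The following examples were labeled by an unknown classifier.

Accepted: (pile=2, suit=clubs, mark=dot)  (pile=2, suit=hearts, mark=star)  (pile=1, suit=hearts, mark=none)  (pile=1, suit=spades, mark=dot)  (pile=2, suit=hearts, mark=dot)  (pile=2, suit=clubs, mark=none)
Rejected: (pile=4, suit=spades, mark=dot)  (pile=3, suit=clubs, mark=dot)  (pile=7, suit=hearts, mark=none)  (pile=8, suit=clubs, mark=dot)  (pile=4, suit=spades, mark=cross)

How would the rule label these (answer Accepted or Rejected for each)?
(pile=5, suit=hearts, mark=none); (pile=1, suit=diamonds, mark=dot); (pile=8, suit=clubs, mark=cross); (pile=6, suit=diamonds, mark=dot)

Rejected, Accepted, Rejected, Rejected

Every 'Accepted' example satisfies: pile ≤ 2. None of the 'Rejected' examples do.
(pile=5, suit=hearts, mark=none): Rejected (pile = 5).
(pile=1, suit=diamonds, mark=dot): Accepted (pile = 1).
(pile=8, suit=clubs, mark=cross): Rejected (pile = 8).
(pile=6, suit=diamonds, mark=dot): Rejected (pile = 6).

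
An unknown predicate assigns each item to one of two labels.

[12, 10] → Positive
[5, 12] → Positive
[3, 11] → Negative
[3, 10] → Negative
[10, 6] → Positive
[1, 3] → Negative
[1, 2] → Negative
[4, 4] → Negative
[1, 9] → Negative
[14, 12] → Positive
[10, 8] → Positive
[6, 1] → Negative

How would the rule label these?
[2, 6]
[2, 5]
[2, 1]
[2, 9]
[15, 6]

The classifier is using: sum ≥ 16.

Negative, Negative, Negative, Negative, Positive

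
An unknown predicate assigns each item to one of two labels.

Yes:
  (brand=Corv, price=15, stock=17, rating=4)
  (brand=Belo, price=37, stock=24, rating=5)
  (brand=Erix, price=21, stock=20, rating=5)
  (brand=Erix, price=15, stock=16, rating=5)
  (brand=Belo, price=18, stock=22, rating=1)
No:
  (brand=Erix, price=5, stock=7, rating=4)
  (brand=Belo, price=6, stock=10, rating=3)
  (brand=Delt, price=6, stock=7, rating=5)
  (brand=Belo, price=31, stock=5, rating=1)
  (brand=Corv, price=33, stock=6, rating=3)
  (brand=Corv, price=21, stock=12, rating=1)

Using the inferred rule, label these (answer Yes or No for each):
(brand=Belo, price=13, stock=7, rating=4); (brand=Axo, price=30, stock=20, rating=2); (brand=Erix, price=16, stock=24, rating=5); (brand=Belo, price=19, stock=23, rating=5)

No, Yes, Yes, Yes

All 'Yes' examples share one property — stock ≥ 16 — and every 'No' example lacks it.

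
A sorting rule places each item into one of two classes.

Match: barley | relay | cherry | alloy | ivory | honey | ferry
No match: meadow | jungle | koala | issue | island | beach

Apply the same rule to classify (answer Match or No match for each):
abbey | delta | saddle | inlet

Match, No match, No match, No match

The classifier is using: contains 'y'.
abbey: has 'y', meets the rule → Match.
delta: no 'y', does not fit → No match.
saddle: no 'y', does not fit → No match.
inlet: no 'y', does not fit → No match.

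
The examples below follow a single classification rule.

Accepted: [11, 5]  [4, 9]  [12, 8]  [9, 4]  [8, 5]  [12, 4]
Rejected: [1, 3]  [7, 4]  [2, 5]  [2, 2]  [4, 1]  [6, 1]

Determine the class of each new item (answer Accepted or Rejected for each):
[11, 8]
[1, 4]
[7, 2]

Accepted, Rejected, Rejected

The distinguishing property — sum ≥ 13 — holds for all the 'Accepted' cases and none of the 'Rejected' cases.
[11, 8]: 11+8 = 19, qualifies → Accepted.
[1, 4]: 1+4 = 5, does not fit → Rejected.
[7, 2]: 7+2 = 9, does not fit → Rejected.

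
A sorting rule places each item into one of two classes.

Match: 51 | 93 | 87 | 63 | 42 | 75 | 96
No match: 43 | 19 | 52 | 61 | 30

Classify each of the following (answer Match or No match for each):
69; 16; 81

Match, No match, Match

'Match' ⟺ multiple of 3 AND at least 42.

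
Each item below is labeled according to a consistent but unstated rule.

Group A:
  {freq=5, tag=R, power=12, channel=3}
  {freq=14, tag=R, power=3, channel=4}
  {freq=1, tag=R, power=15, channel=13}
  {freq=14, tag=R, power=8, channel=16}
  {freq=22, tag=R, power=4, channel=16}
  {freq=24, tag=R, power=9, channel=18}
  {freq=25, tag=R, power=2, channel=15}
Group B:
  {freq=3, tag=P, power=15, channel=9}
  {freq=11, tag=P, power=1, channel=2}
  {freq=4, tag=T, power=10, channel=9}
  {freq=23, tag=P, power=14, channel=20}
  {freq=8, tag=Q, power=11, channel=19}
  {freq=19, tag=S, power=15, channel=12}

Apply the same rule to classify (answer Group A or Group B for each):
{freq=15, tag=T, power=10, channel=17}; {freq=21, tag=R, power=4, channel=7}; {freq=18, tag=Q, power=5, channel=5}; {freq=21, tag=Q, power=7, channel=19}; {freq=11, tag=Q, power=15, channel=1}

Group B, Group A, Group B, Group B, Group B

Comparing the two groups points to one rule — tag is R.
{freq=15, tag=T, power=10, channel=17} — tag is T, hence Group B.
{freq=21, tag=R, power=4, channel=7} — tag is R, hence Group A.
{freq=18, tag=Q, power=5, channel=5} — tag is Q, hence Group B.
{freq=21, tag=Q, power=7, channel=19} — tag is Q, hence Group B.
{freq=11, tag=Q, power=15, channel=1} — tag is Q, hence Group B.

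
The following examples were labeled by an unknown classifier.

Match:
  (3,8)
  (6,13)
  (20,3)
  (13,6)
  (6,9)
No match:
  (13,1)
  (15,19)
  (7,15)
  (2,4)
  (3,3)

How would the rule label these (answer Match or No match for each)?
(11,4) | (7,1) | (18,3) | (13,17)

Every 'Match' example satisfies: sum is odd. None of the 'No match' examples do.
(11,4): 11+4 = 15 — fits, so Match. (7,1): 7+1 = 8 — fails the rule, so No match. (18,3): 18+3 = 21 — fits, so Match. (13,17): 13+17 = 30 — fails the rule, so No match.

Match, No match, Match, No match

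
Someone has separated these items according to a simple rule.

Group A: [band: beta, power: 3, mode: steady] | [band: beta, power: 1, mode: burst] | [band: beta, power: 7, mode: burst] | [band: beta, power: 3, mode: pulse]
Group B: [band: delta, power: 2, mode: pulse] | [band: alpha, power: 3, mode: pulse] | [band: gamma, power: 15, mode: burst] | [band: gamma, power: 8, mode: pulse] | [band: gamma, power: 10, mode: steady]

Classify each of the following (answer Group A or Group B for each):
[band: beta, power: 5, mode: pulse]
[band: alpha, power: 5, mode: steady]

Every 'Group A' example satisfies: band is beta. None of the 'Group B' examples do.

Group A, Group B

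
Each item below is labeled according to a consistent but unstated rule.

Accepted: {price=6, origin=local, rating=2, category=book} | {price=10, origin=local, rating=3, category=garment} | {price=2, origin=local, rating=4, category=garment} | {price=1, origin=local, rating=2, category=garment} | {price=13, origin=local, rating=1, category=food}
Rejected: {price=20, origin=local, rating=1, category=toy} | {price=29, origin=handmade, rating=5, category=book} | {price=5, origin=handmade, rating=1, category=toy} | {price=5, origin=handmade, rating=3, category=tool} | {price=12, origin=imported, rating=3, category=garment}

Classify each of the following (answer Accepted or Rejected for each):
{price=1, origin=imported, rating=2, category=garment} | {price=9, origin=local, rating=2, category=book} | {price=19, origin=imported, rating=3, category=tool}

Rejected, Accepted, Rejected

Rule: origin is local AND price ≤ 13. This holds for each 'Accepted' example and fails for each 'Rejected' one.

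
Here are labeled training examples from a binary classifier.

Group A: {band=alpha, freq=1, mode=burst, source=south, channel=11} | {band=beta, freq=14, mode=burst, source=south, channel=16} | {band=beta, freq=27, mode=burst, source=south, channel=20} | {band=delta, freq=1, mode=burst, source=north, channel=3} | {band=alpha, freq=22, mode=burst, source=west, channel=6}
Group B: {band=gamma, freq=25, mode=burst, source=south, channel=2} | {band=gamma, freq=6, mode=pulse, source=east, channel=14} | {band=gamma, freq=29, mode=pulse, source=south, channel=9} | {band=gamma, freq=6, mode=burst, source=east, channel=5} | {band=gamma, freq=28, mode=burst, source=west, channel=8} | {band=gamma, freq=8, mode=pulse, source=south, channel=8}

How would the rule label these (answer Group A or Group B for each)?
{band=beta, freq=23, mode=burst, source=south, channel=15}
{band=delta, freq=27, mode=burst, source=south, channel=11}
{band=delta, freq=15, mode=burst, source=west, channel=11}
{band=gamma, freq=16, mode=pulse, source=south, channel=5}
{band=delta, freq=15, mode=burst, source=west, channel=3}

Group A, Group A, Group A, Group B, Group A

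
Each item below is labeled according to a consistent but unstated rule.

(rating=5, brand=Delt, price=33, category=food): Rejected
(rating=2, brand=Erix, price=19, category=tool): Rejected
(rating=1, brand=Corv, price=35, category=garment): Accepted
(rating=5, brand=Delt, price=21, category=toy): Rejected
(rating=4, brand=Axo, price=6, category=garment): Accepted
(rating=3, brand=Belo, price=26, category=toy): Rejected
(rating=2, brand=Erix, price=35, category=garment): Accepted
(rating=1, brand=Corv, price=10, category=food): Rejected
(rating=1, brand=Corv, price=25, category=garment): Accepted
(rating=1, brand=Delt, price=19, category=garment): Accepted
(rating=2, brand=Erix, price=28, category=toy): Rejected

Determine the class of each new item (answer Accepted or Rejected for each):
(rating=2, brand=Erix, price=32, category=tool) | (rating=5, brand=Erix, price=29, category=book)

Rule: category is garment. This holds for each 'Accepted' example and fails for each 'Rejected' one.
(rating=2, brand=Erix, price=32, category=tool): category is tool, doesn't match → Rejected. (rating=5, brand=Erix, price=29, category=book): category is book, doesn't match → Rejected.

Rejected, Rejected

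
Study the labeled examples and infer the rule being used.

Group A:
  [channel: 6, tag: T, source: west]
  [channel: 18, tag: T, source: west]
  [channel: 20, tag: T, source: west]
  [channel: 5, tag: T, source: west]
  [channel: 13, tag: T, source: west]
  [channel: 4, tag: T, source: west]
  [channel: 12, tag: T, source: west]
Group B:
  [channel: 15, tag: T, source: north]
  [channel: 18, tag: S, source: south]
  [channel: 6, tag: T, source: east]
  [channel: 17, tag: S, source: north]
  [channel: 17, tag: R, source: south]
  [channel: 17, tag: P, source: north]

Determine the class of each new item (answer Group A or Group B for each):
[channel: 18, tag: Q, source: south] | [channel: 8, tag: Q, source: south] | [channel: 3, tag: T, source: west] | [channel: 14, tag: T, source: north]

Group B, Group B, Group A, Group B

Comparing the two groups points to one rule — source is west.
[channel: 18, tag: Q, source: south]: source is south, does not satisfy this → Group B.
[channel: 8, tag: Q, source: south]: source is south, does not satisfy this → Group B.
[channel: 3, tag: T, source: west]: source is west, satisfies this → Group A.
[channel: 14, tag: T, source: north]: source is north, does not satisfy this → Group B.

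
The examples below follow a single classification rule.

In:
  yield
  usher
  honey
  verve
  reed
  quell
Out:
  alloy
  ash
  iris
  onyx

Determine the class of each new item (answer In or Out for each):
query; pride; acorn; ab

In, In, Out, Out

Checking candidate rules against both groups, what survives is: contains 'e'.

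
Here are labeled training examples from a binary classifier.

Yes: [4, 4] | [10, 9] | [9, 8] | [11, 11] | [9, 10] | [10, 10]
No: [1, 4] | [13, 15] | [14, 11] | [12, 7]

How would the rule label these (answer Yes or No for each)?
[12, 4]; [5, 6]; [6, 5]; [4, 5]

No, Yes, Yes, Yes

'Yes' ⟺ |first − second| ≤ 1.
[12, 4]: No (|12−4| = 8).
[5, 6]: Yes (|5−6| = 1).
[6, 5]: Yes (|6−5| = 1).
[4, 5]: Yes (|4−5| = 1).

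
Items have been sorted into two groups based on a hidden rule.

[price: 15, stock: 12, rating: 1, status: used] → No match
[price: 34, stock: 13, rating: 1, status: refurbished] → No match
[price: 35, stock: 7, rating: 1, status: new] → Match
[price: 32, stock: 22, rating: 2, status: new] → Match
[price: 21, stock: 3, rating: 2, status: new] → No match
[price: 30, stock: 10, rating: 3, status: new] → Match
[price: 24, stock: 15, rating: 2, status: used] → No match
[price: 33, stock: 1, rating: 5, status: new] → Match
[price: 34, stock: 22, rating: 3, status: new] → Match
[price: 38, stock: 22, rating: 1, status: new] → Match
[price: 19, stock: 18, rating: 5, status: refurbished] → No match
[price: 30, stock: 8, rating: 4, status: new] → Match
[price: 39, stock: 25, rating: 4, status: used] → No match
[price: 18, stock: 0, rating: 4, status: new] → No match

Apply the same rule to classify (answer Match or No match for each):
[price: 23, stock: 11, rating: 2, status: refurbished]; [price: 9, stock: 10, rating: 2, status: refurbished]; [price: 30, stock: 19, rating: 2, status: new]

A rule that fits every label: status is new AND price ≥ 24 — true of each 'Match' example, false of each 'No match' one.

No match, No match, Match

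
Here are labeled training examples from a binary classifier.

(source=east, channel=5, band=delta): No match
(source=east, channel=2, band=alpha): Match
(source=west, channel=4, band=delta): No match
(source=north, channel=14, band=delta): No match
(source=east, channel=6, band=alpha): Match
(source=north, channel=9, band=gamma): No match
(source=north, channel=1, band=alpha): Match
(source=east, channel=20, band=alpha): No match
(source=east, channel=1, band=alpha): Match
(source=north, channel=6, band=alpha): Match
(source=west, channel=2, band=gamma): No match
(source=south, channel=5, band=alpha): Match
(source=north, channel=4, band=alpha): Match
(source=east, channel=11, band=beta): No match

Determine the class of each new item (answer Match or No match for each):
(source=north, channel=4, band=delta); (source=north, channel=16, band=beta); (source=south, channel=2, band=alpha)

No match, No match, Match

The rule appears to be: band is alpha AND channel ≤ 6.
No match: (source=north, channel=4, band=delta), since band is delta, channel = 4. No match: (source=north, channel=16, band=beta), since band is beta, channel = 16. Match: (source=south, channel=2, band=alpha), since band is alpha, channel = 2.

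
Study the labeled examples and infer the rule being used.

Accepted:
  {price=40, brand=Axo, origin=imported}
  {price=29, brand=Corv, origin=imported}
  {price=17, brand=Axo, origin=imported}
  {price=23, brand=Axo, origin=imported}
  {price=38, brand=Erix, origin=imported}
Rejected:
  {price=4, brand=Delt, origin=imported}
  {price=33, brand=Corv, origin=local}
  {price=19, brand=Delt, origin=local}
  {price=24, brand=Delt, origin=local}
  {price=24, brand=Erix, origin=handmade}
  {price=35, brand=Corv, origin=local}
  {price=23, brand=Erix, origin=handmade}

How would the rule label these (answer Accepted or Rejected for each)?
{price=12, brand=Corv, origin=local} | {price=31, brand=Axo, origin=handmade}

One predicate separates the groups cleanly: origin is imported AND price ≥ 17.
{price=12, brand=Corv, origin=local}: origin is local, price = 12 — does not pass, so Rejected.
{price=31, brand=Axo, origin=handmade}: origin is handmade, price = 31 — does not pass, so Rejected.

Rejected, Rejected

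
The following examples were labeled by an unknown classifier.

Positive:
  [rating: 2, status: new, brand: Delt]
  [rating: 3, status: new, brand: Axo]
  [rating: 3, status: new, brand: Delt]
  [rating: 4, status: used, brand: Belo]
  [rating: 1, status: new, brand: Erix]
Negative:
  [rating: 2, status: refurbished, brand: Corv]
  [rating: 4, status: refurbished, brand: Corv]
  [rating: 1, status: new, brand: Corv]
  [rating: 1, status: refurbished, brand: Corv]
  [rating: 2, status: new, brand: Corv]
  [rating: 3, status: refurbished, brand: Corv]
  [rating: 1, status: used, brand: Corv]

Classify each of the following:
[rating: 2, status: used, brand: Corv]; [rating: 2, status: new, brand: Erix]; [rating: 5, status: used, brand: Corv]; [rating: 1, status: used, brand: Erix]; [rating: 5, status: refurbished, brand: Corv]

Looking at the examples, the only property every 'Positive' case has and every 'Negative' case lacks is: brand is not Corv.
[rating: 2, status: used, brand: Corv]: Negative (brand is Corv). [rating: 2, status: new, brand: Erix]: Positive (brand is Erix). [rating: 5, status: used, brand: Corv]: Negative (brand is Corv). [rating: 1, status: used, brand: Erix]: Positive (brand is Erix). [rating: 5, status: refurbished, brand: Corv]: Negative (brand is Corv).

Negative, Positive, Negative, Positive, Negative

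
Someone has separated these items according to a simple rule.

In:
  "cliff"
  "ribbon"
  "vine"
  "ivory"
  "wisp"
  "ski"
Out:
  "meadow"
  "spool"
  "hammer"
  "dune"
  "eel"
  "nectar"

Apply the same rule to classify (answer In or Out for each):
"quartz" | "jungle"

Checking candidate rules against both groups, what survives is: contains 'i'.

Out, Out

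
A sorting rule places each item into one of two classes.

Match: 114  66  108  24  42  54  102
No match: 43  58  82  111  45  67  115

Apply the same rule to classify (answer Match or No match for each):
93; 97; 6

No match, No match, Match

The classifier is using: multiple of 6.
93: 93 = 6·15 + 3 — does not satisfy this, so No match. 97: 97 = 6·16 + 1 — does not satisfy this, so No match. 6: 6 = 6·1 — meets the rule, so Match.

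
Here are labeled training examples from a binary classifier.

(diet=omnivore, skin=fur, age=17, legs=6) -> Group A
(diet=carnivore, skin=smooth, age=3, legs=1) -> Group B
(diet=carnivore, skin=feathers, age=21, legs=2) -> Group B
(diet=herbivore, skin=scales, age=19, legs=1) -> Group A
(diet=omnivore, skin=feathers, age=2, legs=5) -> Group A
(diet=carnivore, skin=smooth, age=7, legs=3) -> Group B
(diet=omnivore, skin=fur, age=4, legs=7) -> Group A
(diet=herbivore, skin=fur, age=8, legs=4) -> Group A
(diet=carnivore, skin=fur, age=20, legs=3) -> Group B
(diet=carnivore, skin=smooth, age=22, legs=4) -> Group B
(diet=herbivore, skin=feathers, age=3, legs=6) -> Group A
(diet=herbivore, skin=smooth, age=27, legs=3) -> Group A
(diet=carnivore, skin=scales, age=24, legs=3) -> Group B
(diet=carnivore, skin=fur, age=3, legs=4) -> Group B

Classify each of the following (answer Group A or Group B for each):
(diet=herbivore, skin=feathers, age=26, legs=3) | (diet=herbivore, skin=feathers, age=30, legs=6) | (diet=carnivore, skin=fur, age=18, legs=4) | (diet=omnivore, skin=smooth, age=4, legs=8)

The simplest hypothesis consistent with all the labels is: diet is not carnivore.
Group A: (diet=herbivore, skin=feathers, age=26, legs=3), since diet is herbivore. Group A: (diet=herbivore, skin=feathers, age=30, legs=6), since diet is herbivore. Group B: (diet=carnivore, skin=fur, age=18, legs=4), since diet is carnivore. Group A: (diet=omnivore, skin=smooth, age=4, legs=8), since diet is omnivore.

Group A, Group A, Group B, Group A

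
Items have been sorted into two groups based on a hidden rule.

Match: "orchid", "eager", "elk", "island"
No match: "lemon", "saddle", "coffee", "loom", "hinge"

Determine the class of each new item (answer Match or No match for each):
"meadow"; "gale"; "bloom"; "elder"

No match, No match, No match, Match

Looking at the examples, the only property every 'Match' case has and every 'No match' case lacks is: starts with a vowel.
No match: "meadow", since starts with 'm'.
No match: "gale", since starts with 'g'.
No match: "bloom", since starts with 'b'.
Match: "elder", since starts with 'e'.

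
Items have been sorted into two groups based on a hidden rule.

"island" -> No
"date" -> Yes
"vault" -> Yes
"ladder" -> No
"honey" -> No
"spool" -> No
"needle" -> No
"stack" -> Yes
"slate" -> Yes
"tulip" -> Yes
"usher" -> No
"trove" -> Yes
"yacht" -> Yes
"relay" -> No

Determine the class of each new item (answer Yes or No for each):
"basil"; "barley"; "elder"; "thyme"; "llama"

No, No, No, Yes, No

Checking candidate rules against both groups, what survives is: contains 't'.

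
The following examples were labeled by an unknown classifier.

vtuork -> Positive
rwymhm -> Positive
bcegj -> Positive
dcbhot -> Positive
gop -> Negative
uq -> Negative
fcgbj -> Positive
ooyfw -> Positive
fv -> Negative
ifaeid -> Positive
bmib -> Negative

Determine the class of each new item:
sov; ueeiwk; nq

Negative, Positive, Negative

A rule that fits every label: length ≥ 5 — true of each 'Positive' example, false of each 'Negative' one.
sov — length 3, hence Negative.
ueeiwk — length 6, hence Positive.
nq — length 2, hence Negative.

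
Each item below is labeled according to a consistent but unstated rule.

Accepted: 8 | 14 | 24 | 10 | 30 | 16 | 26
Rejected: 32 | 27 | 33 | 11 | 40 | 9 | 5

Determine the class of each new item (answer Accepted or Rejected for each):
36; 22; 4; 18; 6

One predicate separates the groups cleanly: even AND at most 30.
36 → 36 is even, 36 > 30 → Rejected.
22 → 22 is even, 22 ≤ 30 → Accepted.
4 → 4 is even, 4 ≤ 30 → Accepted.
18 → 18 is even, 18 ≤ 30 → Accepted.
6 → 6 is even, 6 ≤ 30 → Accepted.

Rejected, Accepted, Accepted, Accepted, Accepted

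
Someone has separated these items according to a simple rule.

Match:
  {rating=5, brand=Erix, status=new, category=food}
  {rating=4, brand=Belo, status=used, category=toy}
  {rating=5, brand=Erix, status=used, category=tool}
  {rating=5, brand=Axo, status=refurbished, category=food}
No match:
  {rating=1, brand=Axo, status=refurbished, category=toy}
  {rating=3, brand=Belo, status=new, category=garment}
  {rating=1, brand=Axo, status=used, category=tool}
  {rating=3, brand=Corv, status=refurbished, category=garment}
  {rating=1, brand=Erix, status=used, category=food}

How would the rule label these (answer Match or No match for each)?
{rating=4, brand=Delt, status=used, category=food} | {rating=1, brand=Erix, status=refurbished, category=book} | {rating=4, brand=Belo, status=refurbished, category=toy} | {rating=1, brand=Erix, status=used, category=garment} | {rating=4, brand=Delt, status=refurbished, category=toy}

Match, No match, Match, No match, Match

The pattern is that an item is 'Match' exactly when: rating ≥ 4.
{rating=4, brand=Delt, status=used, category=food}: rating = 4 — passes, so Match.
{rating=1, brand=Erix, status=refurbished, category=book}: rating = 1 — doesn't qualify, so No match.
{rating=4, brand=Belo, status=refurbished, category=toy}: rating = 4 — passes, so Match.
{rating=1, brand=Erix, status=used, category=garment}: rating = 1 — doesn't qualify, so No match.
{rating=4, brand=Delt, status=refurbished, category=toy}: rating = 4 — passes, so Match.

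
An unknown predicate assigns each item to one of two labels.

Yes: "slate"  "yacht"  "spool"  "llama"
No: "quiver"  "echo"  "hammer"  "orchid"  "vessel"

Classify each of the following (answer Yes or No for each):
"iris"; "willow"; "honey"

The simplest hypothesis consistent with all the labels is: odd length.

No, No, Yes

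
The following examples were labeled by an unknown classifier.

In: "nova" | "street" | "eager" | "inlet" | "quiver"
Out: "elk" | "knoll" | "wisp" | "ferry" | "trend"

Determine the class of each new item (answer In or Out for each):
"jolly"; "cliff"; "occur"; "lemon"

Out, Out, In, In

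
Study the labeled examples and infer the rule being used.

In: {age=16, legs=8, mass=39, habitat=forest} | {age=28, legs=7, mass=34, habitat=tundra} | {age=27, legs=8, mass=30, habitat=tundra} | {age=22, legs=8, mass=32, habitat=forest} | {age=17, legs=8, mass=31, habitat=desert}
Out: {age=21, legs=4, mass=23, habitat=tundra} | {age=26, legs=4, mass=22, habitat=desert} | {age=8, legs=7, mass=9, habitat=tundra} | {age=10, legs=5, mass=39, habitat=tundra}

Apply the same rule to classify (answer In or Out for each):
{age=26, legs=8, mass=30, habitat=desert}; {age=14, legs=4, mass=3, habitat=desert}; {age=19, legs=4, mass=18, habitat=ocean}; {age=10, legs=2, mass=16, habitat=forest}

In, Out, Out, Out

The common property of the 'In' items is: legs ≥ 5 AND age ≥ 16. No 'Out' item has it.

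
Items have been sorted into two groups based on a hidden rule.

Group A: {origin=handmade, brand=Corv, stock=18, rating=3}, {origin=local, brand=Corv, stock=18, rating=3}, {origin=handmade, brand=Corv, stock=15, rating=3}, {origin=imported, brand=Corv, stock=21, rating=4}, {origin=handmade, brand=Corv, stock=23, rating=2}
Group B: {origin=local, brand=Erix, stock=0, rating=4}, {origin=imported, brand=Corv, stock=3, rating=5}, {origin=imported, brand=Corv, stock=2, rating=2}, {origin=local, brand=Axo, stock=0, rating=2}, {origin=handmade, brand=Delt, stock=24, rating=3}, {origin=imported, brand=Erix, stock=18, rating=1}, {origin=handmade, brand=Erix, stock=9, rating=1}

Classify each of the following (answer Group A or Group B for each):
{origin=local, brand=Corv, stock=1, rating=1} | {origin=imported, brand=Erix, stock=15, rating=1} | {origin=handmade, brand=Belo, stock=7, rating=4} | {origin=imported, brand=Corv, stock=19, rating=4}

Group B, Group B, Group B, Group A

The common property of the 'Group A' items is: brand is Corv AND stock ≥ 9. No 'Group B' item has it.
{origin=local, brand=Corv, stock=1, rating=1} — brand is Corv, stock = 1, hence Group B. {origin=imported, brand=Erix, stock=15, rating=1} — brand is Erix, stock = 15, hence Group B. {origin=handmade, brand=Belo, stock=7, rating=4} — brand is Belo, stock = 7, hence Group B. {origin=imported, brand=Corv, stock=19, rating=4} — brand is Corv, stock = 19, hence Group A.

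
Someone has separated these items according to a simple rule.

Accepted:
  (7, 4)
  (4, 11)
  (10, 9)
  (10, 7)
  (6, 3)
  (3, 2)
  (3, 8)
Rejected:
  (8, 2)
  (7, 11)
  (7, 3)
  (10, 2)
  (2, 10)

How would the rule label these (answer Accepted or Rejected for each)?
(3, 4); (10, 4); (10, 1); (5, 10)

Accepted, Rejected, Accepted, Accepted

The rule appears to be: sum is odd.
(3, 4) → 3+4 = 7 → Accepted.
(10, 4) → 10+4 = 14 → Rejected.
(10, 1) → 10+1 = 11 → Accepted.
(5, 10) → 5+10 = 15 → Accepted.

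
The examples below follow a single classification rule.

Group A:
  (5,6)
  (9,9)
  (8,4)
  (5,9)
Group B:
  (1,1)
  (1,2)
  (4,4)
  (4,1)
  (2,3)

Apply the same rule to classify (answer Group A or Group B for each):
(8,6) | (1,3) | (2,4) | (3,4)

The pattern is that an item is 'Group A' exactly when: sum ≥ 11.
(8,6) — 8+6 = 14, hence Group A. (1,3) — 1+3 = 4, hence Group B. (2,4) — 2+4 = 6, hence Group B. (3,4) — 3+4 = 7, hence Group B.

Group A, Group B, Group B, Group B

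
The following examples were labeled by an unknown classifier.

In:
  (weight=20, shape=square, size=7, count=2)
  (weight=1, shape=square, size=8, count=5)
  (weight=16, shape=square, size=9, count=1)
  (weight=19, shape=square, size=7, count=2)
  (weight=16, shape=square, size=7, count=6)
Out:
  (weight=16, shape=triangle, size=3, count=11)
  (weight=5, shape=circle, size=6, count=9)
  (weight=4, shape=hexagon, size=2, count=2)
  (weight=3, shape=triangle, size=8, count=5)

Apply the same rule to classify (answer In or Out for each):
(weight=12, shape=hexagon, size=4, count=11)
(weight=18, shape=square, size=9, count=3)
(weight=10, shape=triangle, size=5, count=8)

Out, In, Out

Every 'In' example satisfies: shape is square. None of the 'Out' examples do.
(weight=12, shape=hexagon, size=4, count=11): Out (shape is hexagon).
(weight=18, shape=square, size=9, count=3): In (shape is square).
(weight=10, shape=triangle, size=5, count=8): Out (shape is triangle).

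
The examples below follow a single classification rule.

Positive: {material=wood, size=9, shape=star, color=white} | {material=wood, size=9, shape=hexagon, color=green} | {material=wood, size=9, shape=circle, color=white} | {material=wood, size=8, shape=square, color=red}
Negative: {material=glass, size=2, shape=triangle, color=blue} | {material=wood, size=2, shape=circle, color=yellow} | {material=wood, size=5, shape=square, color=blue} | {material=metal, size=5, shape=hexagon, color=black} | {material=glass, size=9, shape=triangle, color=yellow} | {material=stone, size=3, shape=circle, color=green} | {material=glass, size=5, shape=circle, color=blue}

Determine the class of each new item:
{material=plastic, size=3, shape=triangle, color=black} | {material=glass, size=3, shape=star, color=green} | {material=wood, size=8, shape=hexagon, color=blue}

The rule appears to be: material is wood AND size ≥ 8.

Negative, Negative, Positive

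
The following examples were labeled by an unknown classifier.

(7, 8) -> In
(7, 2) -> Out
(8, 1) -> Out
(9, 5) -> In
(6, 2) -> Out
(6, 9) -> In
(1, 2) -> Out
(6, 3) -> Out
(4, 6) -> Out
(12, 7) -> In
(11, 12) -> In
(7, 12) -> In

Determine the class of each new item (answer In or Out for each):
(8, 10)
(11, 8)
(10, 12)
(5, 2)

In, In, In, Out

All 'In' examples share one property — sum ≥ 14 — and every 'Out' example lacks it.
In: (8, 10), since 8+10 = 18. In: (11, 8), since 11+8 = 19. In: (10, 12), since 10+12 = 22. Out: (5, 2), since 5+2 = 7.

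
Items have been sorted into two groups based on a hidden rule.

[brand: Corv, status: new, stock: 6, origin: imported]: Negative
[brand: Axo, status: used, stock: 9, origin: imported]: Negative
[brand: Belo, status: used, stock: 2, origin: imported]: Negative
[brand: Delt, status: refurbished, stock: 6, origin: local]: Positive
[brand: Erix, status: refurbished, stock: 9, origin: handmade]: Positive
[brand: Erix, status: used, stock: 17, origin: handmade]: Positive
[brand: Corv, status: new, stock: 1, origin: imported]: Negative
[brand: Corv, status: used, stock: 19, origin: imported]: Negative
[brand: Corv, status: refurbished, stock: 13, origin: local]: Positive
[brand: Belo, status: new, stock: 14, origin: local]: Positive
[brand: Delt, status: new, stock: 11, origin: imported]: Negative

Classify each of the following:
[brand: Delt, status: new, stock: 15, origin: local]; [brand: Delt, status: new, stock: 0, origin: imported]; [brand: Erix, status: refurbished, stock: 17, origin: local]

One predicate separates the groups cleanly: origin is not imported.

Positive, Negative, Positive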